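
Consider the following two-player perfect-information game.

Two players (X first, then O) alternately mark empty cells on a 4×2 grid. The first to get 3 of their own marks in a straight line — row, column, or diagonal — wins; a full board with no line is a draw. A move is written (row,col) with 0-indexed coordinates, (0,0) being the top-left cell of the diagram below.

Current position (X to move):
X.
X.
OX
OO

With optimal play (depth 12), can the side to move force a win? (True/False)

p1 X@[X./X./OX/OO]: (0,1)[XX/X./OX/OO]+0* (1,1)[X./XX/OX/OO]+0
p2 O@[XX/X./OX/OO]: (1,1)[XX/XO/OX/OO]+0*
p3 X@[XX/XO/OX/OO] terminal +0; root [X./X./OX/OO] d12

X winning at [X./X./OX/OO]: False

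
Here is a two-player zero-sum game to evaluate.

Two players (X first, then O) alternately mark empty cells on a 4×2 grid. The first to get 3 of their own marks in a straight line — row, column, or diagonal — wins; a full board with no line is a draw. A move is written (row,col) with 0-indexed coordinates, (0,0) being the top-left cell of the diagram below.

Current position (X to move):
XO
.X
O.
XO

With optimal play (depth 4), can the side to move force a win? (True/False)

X winning at [XO/.X/O./XO]: False

[XO/.X/O./XO] X move#1: (1,0):+0/XO/XX/O./XO*, (2,1):+0/XO/.X/OX/XO
[XO/XX/O./XO] O move#2: (2,1):+0/XO/XX/OO/XO*
[XO/XX/OO/XO] end (terminal +0, X#3); searched XO/.X/O./XO to 4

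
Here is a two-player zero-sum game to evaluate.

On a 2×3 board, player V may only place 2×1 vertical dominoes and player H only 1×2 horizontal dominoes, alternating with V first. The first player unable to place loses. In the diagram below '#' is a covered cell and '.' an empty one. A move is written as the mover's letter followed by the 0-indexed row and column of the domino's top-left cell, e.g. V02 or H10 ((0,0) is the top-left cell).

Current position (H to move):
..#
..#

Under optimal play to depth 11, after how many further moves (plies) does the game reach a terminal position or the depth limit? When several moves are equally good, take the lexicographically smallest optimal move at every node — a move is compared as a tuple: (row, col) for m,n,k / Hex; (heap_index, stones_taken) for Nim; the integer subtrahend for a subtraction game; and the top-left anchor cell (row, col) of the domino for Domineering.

PV length from [..#/..#]: 1 ply

ply 1, H at ..#/..# | H00=+1→###/..#*; H10=+1→..#/###
ply 2: ###/..# is terminal -1 (V); from ..#/..# depth 11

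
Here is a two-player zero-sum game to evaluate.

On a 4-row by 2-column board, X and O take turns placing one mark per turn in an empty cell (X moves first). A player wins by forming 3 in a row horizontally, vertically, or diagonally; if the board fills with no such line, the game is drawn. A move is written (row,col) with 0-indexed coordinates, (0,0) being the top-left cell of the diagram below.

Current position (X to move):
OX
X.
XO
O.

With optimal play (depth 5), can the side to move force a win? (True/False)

X winning at [OX/X./XO/O.]: False

ply 1, X at OX/X./XO/O. | (1,1)=+0→OX/XX/XO/O.*; (3,1)=+0→OX/X./XO/OX
ply 2, O at OX/XX/XO/O. | (3,1)=+0→OX/XX/XO/OO*
ply 3: OX/XX/XO/OO is terminal +0 (X); from OX/X./XO/O. depth 5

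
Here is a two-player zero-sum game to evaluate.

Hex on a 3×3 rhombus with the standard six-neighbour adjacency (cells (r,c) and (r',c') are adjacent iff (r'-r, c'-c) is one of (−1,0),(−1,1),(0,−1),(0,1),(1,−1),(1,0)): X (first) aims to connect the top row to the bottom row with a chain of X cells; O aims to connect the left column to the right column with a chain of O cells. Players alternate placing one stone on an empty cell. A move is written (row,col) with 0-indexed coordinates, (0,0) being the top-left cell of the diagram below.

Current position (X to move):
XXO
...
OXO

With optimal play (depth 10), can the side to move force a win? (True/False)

X winning at [XXO/.../OXO]: True

p1 X@[XXO/.../OXO]: (1,0)[XXO/X../OXO]-1 (1,1)[XXO/.X./OXO]+1* (1,2)[XXO/..X/OXO]-1
p2 O@[XXO/.X./OXO] terminal -1; root [XXO/.../OXO] d10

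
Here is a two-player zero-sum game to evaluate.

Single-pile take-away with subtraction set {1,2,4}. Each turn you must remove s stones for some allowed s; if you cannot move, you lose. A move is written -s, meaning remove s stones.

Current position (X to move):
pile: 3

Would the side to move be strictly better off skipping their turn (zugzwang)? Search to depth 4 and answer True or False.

p1 X@[3]: -1[2]-1* -2[1]-1
p2 O@[2]: -1[1]-1 -2[0]+1*
p3 X@[0] terminal -1; root [3] d4
if X skipped the turn, O would face:
~ p1 O@[3]: -1[2]-1* -2[1]-1
~ p2 X@[2]: -1[1]-1 -2[0]+1*
~ p3 O@[0] terminal -1; root [3] d4
compare (X): move=-1 vs pass=+1

zugzwang(3, X) = True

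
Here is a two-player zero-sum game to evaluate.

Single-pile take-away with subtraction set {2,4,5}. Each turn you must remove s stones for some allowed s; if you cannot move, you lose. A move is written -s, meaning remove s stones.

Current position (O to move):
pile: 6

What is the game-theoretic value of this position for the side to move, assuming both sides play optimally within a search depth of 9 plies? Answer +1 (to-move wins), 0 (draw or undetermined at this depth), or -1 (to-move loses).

value(6, O) = +1

ply 1, O at 6 | -2=-1→4; -4=-1→2; -5=+1→1*
ply 2: 1 is terminal -1 (X); from 6 depth 9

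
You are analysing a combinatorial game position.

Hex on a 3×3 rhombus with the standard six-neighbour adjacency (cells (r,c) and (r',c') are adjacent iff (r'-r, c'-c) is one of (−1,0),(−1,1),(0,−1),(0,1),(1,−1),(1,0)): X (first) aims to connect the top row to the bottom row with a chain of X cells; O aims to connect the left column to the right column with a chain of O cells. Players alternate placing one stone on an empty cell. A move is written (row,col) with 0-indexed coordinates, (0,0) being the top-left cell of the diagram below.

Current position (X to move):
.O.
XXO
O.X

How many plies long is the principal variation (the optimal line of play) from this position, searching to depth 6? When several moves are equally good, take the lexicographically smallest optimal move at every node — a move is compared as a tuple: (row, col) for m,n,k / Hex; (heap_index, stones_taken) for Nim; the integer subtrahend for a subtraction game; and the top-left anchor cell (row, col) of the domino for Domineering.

PV length from [.O./XXO/O.X]: 3 plies

[.O./XXO/O.X] X move#1: (0,0):-1/XO./XXO/O.X, (0,2):-1/.OX/XXO/O.X, (2,1):+1/.O./XXO/OXX*
[.O./XXO/OXX] O move#2: (0,0):-1/OO./XXO/OXX*, (0,2):-1/.OO/XXO/OXX
[OO./XXO/OXX] X move#3: (0,2):+1/OOX/XXO/OXX*
[OOX/XXO/OXX] end (terminal -1, O#4); searched .O./XXO/O.X to 6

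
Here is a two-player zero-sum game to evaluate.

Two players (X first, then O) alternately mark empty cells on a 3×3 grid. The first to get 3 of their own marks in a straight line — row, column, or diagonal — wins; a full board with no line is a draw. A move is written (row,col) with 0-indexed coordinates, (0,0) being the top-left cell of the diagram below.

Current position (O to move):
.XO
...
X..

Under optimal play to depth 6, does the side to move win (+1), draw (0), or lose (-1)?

value(.XO/.../X.., O) = 0

[.XO/.../X..] O move#1: (0,0):-1/OXO/.../X.., (1,0):-1/.XO/O../X.., (1,1):+0/.XO/.O./X..*, (1,2):-1/.XO/..O/X.., (2,1):+0/.XO/.../XO., (2,2):+0/.XO/.../X.O
[.XO/.O./X..] X move#2: (0,0):+0/XXO/.O./X..*, (1,0):+0/.XO/XO./X.., (1,2):+0/.XO/.OX/X.., (2,1):-1/.XO/.O./XX., (2,2):+0/.XO/.O./X.X
[XXO/.O./X..] O move#3: (1,0):+0/XXO/OO./X..*, (1,2):-1/XXO/.OO/X.., (2,1):-1/XXO/.O./XO., (2,2):-1/XXO/.O./X.O
[XXO/OO./X..] X move#4: (1,2):+0/XXO/OOX/X..*, (2,1):-1/XXO/OO./XX., (2,2):-1/XXO/OO./X.X
[XXO/OOX/X..] O move#5: (2,1):+0/XXO/OOX/XO.*, (2,2):+0/XXO/OOX/X.O
[XXO/OOX/XO.] X move#6: (2,2):+0/XXO/OOX/XOX*
[XXO/OOX/XOX] end (terminal +0, O#7); searched .XO/.../X.. to 6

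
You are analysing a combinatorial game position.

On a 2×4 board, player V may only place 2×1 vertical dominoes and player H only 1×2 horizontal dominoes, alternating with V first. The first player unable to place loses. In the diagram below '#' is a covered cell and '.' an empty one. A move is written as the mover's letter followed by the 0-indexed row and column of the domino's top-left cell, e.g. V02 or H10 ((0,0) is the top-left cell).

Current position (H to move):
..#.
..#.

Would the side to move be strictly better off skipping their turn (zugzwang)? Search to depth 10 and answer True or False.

p1 H@[..#./..#.]: H00[###./..#.]+1* H10[..#./###.]+1
p2 V@[###./..#.]: V03[####/..##]-1*
p3 H@[####/..##]: H10[####/####]+1*
p4 V@[####/####] terminal -1; root [..#./..#.] d10
if H skipped the turn, V would face:
~ p1 V@[..#./..#.]: V00[#.#./#.#.]+1* V01[.##./.##.]+1 V03[..##/..##]-1
~ p2 H@[#.#./#.#.] terminal -1; root [..#./..#.] d10
compare (H): move=+1 vs pass=-1

zugzwang(..#./..#., H) = False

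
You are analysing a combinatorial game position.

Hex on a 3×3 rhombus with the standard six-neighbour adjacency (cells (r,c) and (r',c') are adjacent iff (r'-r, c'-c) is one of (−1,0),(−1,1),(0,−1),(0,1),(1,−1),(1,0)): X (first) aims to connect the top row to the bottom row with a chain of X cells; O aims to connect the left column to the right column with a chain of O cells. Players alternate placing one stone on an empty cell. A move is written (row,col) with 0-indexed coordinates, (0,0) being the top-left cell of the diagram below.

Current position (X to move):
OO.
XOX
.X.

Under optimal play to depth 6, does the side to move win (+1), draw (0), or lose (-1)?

p1 X@[OO./XOX/.X.]: (0,2)[OOX/XOX/.X.]+1* (2,0)[OO./XOX/XX.]-1 (2,2)[OO./XOX/.XX]-1
p2 O@[OOX/XOX/.X.] terminal -1; root [OO./XOX/.X.] d6

value(OO./XOX/.X., X) = +1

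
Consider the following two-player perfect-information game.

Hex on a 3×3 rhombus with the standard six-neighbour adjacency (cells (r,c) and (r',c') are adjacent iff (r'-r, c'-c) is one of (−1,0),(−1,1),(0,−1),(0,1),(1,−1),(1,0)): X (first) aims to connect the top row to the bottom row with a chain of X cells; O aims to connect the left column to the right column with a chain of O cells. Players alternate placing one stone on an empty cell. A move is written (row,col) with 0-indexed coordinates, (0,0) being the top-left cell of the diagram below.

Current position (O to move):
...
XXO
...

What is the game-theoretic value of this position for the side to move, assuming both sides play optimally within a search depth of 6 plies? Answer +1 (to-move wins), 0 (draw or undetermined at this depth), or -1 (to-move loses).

value(.../XXO/..., O) = -1

p1 O@[.../XXO/...]: (0,0)[O../XXO/...]-1* (0,1)[.O./XXO/...]-1 (0,2)[..O/XXO/...]-1 (2,0)[.../XXO/O..]-1 (2,1)[.../XXO/.O.]-1 (2,2)[.../XXO/..O]-1
p2 X@[O../XXO/...]: (0,1)[OX./XXO/...]+1* (0,2)[O.X/XXO/...]+1 (2,0)[O../XXO/X..]+1 (2,1)[O../XXO/.X.]+1 (2,2)[O../XXO/..X]+1
p3 O@[OX./XXO/...]: (0,2)[OXO/XXO/...]-1* (2,0)[OX./XXO/O..]-1 (2,1)[OX./XXO/.O.]-1 (2,2)[OX./XXO/..O]-1
p4 X@[OXO/XXO/...]: (2,0)[OXO/XXO/X..]+1* (2,1)[OXO/XXO/.X.]+1 (2,2)[OXO/XXO/..X]+1
p5 O@[OXO/XXO/X..] terminal -1; root [.../XXO/...] d6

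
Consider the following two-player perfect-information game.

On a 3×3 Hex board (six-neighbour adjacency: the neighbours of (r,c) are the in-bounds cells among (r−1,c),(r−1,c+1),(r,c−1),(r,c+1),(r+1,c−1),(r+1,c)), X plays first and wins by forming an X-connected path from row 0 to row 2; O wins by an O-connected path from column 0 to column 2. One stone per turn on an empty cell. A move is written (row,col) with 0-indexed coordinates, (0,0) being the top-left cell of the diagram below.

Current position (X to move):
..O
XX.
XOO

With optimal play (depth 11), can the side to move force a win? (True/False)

X winning at [..O/XX./XOO]: True

ply 1, X at ..O/XX./XOO | (0,0)=+1→X.O/XX./XOO*; (0,1)=+1→.XO/XX./XOO; (1,2)=+1→..O/XXX/XOO
ply 2: X.O/XX./XOO is terminal -1 (O); from ..O/XX./XOO depth 11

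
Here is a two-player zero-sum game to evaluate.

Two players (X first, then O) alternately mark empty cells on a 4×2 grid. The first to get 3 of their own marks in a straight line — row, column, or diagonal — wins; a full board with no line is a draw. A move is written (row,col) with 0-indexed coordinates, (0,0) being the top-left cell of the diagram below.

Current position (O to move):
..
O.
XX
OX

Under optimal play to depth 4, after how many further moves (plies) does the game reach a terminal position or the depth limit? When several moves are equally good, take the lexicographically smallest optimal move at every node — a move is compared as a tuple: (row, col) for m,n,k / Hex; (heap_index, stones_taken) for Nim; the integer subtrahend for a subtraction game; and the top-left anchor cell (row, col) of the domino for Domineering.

PV length from [../O./XX/OX]: 3 plies

p1 O@[../O./XX/OX]: (0,0)[O./O./XX/OX]-1 (0,1)[.O/O./XX/OX]-1 (1,1)[../OO/XX/OX]+0*
p2 X@[../OO/XX/OX]: (0,0)[X./OO/XX/OX]+0* (0,1)[.X/OO/XX/OX]+0
p3 O@[X./OO/XX/OX]: (0,1)[XO/OO/XX/OX]+0*
p4 X@[XO/OO/XX/OX] terminal +0; root [../O./XX/OX] d4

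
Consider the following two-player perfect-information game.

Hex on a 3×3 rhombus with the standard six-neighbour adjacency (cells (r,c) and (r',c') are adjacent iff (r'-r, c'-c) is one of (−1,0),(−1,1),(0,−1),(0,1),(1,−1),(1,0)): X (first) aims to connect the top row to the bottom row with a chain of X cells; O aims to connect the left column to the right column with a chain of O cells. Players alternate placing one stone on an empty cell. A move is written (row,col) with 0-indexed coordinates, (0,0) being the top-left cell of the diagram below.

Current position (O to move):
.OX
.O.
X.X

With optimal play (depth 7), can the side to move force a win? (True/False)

O winning at [.OX/.O./X.X]: True

[.OX/.O./X.X] O move#1: (0,0):-1/OOX/.O./X.X, (1,0):-1/.OX/OO./X.X, (1,2):+1/.OX/.OO/X.X*, (2,1):-1/.OX/.O./XOX
[.OX/.OO/X.X] X move#2: (0,0):-1/XOX/.OO/X.X*, (1,0):-1/.OX/XOO/X.X, (2,1):-1/.OX/.OO/XXX
[XOX/.OO/X.X] O move#3: (1,0):+1/XOX/OOO/X.X*, (2,1):-1/XOX/.OO/XOX
[XOX/OOO/X.X] end (terminal -1, X#4); searched .OX/.O./X.X to 7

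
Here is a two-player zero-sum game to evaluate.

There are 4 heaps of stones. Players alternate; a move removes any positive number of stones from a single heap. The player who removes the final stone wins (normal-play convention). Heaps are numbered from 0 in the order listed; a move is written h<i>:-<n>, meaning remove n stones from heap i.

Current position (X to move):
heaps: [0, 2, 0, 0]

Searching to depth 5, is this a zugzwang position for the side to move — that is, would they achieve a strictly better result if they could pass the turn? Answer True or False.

[(0,2,0,0)] X move#1: h1:-1:-1/(0,1,0,0), h1:-2:+1/(0,0,0,0)*
[(0,0,0,0)] end (terminal -1, O#2); searched (0,2,0,0) to 5
if X skipped the turn, O would face:
~ [(0,2,0,0)] O move#1: h1:-1:-1/(0,1,0,0), h1:-2:+1/(0,0,0,0)*
~ [(0,0,0,0)] end (terminal -1, X#2); searched (0,2,0,0) to 5
compare (X): move=+1 vs pass=-1

zugzwang((0,2,0,0), X) = False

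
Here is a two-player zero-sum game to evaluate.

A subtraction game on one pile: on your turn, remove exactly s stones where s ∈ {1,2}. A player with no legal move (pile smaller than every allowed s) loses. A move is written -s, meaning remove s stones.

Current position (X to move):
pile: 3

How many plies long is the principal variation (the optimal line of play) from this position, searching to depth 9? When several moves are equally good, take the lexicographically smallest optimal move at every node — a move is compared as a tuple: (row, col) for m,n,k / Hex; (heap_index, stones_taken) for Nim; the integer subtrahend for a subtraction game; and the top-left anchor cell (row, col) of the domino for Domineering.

ply 1, X at 3 | -1=-1→2*; -2=-1→1
ply 2, O at 2 | -1=-1→1; -2=+1→0*
ply 3: 0 is terminal -1 (X); from 3 depth 9

PV length from [3]: 2 plies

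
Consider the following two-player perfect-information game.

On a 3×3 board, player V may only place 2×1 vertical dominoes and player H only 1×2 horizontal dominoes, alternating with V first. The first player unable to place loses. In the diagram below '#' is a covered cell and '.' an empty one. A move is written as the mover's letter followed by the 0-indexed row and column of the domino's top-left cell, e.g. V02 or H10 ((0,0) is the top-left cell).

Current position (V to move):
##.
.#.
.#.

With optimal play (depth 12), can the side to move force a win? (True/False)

ply 1, V at ##./.#./.#. | V02=+1→###/.##/.#.*; V10=+1→##./##./##.; V12=+1→##./.##/.##
ply 2: ###/.##/.#. is terminal -1 (H); from ##./.#./.#. depth 12

V winning at [##./.#./.#.]: True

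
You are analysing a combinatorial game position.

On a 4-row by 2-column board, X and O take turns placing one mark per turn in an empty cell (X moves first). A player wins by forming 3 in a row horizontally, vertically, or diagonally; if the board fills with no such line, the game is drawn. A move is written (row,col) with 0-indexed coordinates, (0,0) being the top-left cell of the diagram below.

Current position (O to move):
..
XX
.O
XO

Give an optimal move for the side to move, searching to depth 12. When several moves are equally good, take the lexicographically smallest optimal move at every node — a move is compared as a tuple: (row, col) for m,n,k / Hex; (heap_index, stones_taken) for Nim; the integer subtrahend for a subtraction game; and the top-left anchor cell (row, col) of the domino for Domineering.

[../XX/.O/XO] O move#1: (0,0):-1/O./XX/.O/XO, (0,1):-1/.O/XX/.O/XO, (2,0):+0/../XX/OO/XO*
[../XX/OO/XO] X move#2: (0,0):+0/X./XX/OO/XO*, (0,1):+0/.X/XX/OO/XO
[X./XX/OO/XO] O move#3: (0,1):+0/XO/XX/OO/XO*
[XO/XX/OO/XO] end (terminal +0, X#4); searched ../XX/.O/XO to 12

O's best at [../XX/.O/XO]: (2,0)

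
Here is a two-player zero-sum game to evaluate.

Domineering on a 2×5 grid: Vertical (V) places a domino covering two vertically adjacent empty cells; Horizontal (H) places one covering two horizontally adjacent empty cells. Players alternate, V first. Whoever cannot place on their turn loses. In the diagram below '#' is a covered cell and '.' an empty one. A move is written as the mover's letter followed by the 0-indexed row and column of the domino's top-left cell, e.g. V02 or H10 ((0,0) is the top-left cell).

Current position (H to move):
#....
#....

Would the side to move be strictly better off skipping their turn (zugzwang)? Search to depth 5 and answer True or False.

zugzwang(#..../#...., H) = False

p1 H@[#..../#....]: H01[###../#....]-1 H02[#.##./#....]+1* H03[#..##/#....]-1 H11[#..../###..]-1 H12[#..../#.##.]+1 H13[#..../#..##]-1
p2 V@[#.##./#....]: V01[####./##...]-1* V04[#.###/#...#]-1
p3 H@[####./##...]: H12[####./####.]-1 H13[####./##.##]+1*
p4 V@[####./##.##] terminal -1; root [#..../#....] d5
pass branch (V moves first from the same position):
  | p1 V@[#..../#....]: V01[##.../##...]-1* V02[#.#../#.#..]-1 V03[#..#./#..#.]-1 V04[#...#/#...#]-1
  | p2 H@[##.../##...]: H02[####./##...]+1* H03[##.##/##...]+1 H12[##.../####.]+1 H13[##.../##.##]+1
  | p3 V@[####./##...]: V04[#####/##..#]-1*
  | p4 H@[#####/##..#]: H12[#####/#####]+1*
  | p5 V@[#####/#####] terminal -1; root [#..../#....] d5
H moving scores +1; H passing scores +1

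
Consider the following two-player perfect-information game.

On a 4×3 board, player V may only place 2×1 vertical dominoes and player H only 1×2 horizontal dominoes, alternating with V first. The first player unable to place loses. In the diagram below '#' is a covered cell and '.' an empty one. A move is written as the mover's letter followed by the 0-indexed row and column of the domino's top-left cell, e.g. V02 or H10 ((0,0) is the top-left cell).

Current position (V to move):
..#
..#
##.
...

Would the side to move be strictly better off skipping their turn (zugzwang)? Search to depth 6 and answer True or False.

ply 1, V at ..#/..#/##./... | V00=+1→#.#/#.#/##./...*; V01=+1→.##/.##/##./...; V22=-1→..#/..#/###/..#
ply 2, H at #.#/#.#/##./... | H30=-1→#.#/#.#/##./##.*; H31=-1→#.#/#.#/##./.##
ply 3, V at #.#/#.#/##./##. | V01=+1→###/###/##./##.*; V22=+1→#.#/#.#/###/###
ply 4: ###/###/##./##. is terminal -1 (H); from ..#/..#/##./... depth 6
pass branch (H moves first from the same position):
  | ply 1, H at ..#/..#/##./... | H00=+1→###/..#/##./...*; H10=+1→..#/###/##./...; H30=-1→..#/..#/##./##.; H31=-1→..#/..#/##./.##
  | ply 2, V at ###/..#/##./... | V22=-1→###/..#/###/..#*
  | ply 3, H at ###/..#/###/..# | H10=+1→###/###/###/..#*; H30=+1→###/..#/###/###
  | ply 4: ###/###/###/..# is terminal -1 (V); from ..#/..#/##./... depth 6
V moving scores +1; V passing scores -1

zugzwang(..#/..#/##./..., V) = False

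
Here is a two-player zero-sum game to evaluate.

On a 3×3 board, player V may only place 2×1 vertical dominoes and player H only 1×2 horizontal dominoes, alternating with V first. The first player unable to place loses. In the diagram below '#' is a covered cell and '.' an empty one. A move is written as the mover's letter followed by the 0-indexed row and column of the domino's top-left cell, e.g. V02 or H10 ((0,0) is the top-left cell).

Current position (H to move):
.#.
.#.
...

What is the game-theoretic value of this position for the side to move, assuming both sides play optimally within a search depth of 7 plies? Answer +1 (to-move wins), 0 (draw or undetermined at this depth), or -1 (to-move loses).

[.#./.#./...] H move#1: H20:-1/.#./.#./##.*, H21:-1/.#./.#./.##
[.#./.#./##.] V move#2: V00:+1/##./##./##.*, V02:+1/.##/.##/##., V12:+1/.#./.##/###
[##./##./##.] end (terminal -1, H#3); searched .#./.#./... to 7

value(.#./.#./..., H) = -1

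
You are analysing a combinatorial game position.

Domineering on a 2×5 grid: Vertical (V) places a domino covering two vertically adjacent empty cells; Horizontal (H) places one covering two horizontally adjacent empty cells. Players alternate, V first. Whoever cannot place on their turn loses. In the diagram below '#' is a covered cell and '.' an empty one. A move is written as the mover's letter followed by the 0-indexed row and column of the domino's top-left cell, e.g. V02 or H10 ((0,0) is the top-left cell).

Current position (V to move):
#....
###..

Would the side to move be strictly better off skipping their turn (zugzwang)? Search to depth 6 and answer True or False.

ply 1, V at #..../###.. | V03=+1→#..#./####.*; V04=-1→#...#/###.#
ply 2, H at #..#./####. | H01=-1→####./####.*
ply 3, V at ####./####. | V04=+1→#####/#####*
ply 4: #####/##### is terminal -1 (H); from #..../###.. depth 6
suppose V passes — search the same position with H to move:
pass> ply 1, H at #..../###.. | H01=-1→###../###..; H02=-1→#.##./###..; H03=+1→#..##/###..*; H13=+1→#..../#####
pass> ply 2: #..##/###.. is terminal -1 (V); from #..../###.. depth 6
for V: play +1, pass -1

zugzwang(#..../###.., V) = False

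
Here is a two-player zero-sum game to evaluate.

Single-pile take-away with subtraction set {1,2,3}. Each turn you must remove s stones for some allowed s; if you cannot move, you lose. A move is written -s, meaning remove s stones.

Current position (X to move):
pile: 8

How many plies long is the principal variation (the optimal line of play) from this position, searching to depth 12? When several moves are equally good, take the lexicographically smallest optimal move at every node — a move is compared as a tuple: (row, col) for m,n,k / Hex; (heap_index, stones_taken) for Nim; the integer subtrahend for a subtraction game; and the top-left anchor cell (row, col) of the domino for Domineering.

PV length from [8]: 4 plies

ply 1, X at 8 | -1=-1→7*; -2=-1→6; -3=-1→5
ply 2, O at 7 | -1=-1→6; -2=-1→5; -3=+1→4*
ply 3, X at 4 | -1=-1→3*; -2=-1→2; -3=-1→1
ply 4, O at 3 | -1=-1→2; -2=-1→1; -3=+1→0*
ply 5: 0 is terminal -1 (X); from 8 depth 12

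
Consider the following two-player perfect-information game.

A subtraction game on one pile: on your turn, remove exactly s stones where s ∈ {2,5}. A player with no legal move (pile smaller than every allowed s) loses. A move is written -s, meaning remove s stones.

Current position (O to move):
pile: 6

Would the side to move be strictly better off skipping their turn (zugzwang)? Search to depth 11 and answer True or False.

zugzwang(6, O) = False

[6] O move#1: -2:+1/4*, -5:+1/1
[4] X move#2: -2:-1/2*
[2] O move#3: -2:+1/0*
[0] end (terminal -1, X#4); searched 6 to 11
if O skipped the turn, X would face:
~ [6] X move#1: -2:+1/4*, -5:+1/1
~ [4] O move#2: -2:-1/2*
~ [2] X move#3: -2:+1/0*
~ [0] end (terminal -1, O#4); searched 6 to 11
compare (O): move=+1 vs pass=-1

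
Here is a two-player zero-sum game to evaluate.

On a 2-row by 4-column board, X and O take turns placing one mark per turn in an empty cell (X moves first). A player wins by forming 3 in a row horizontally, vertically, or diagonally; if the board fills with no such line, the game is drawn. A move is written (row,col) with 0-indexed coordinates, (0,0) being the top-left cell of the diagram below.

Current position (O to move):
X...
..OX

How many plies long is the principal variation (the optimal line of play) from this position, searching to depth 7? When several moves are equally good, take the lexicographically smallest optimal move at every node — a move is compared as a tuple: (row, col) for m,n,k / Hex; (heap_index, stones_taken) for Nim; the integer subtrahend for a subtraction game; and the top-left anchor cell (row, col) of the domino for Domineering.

PV length from [X.../..OX]: 5 plies

[X.../..OX] O move#1: (0,1):+0/XO../..OX*, (0,2):+0/X.O./..OX, (0,3):+0/X..O/..OX, (1,0):+0/X.../O.OX, (1,1):+0/X.../.OOX
[XO../..OX] X move#2: (0,2):+0/XOX./..OX*, (0,3):+0/XO.X/..OX, (1,0):+0/XO../X.OX, (1,1):+0/XO../.XOX
[XOX./..OX] O move#3: (0,3):+0/XOXO/..OX*, (1,0):+0/XOX./O.OX, (1,1):+0/XOX./.OOX
[XOXO/..OX] X move#4: (1,0):+0/XOXO/X.OX*, (1,1):+0/XOXO/.XOX
[XOXO/X.OX] O move#5: (1,1):+0/XOXO/XOOX*
[XOXO/XOOX] end (terminal +0, X#6); searched X.../..OX to 7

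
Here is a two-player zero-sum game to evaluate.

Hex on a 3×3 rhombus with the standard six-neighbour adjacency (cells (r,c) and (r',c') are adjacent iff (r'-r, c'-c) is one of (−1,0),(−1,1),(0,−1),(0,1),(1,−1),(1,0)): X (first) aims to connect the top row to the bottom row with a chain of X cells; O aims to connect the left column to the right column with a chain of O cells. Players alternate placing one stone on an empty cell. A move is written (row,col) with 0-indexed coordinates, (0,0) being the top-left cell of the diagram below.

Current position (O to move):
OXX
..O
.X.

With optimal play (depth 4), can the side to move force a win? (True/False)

O winning at [OXX/..O/.X.]: True

[OXX/..O/.X.] O move#1: (1,0):-1/OXX/O.O/.X., (1,1):+1/OXX/.OO/.X.*, (2,0):-1/OXX/..O/OX., (2,2):-1/OXX/..O/.XO
[OXX/.OO/.X.] X move#2: (1,0):-1/OXX/XOO/.X.*, (2,0):-1/OXX/.OO/XX., (2,2):-1/OXX/.OO/.XX
[OXX/XOO/.X.] O move#3: (2,0):+1/OXX/XOO/OX.*, (2,2):-1/OXX/XOO/.XO
[OXX/XOO/OX.] end (terminal -1, X#4); searched OXX/..O/.X. to 4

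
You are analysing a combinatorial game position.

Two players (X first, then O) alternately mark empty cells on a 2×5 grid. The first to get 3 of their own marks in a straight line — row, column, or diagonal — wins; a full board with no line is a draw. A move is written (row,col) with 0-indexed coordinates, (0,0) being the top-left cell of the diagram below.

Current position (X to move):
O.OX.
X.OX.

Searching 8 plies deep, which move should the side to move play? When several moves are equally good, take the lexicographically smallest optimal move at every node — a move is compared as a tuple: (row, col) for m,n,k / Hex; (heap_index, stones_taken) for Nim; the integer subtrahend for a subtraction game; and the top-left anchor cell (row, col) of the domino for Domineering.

[O.OX./X.OX.] X move#1: (0,1):+0/OXOX./X.OX.*, (0,4):-1/O.OXX/X.OX., (1,1):-1/O.OX./XXOX., (1,4):-1/O.OX./X.OXX
[OXOX./X.OX.] O move#2: (0,4):+0/OXOXO/X.OX.*, (1,1):+0/OXOX./XOOX., (1,4):+0/OXOX./X.OXO
[OXOXO/X.OX.] X move#3: (1,1):+0/OXOXO/XXOX.*, (1,4):+0/OXOXO/X.OXX
[OXOXO/XXOX.] O move#4: (1,4):+0/OXOXO/XXOXO*
[OXOXO/XXOXO] end (terminal +0, X#5); searched O.OX./X.OX. to 8

X's best at [O.OX./X.OX.]: (0,1)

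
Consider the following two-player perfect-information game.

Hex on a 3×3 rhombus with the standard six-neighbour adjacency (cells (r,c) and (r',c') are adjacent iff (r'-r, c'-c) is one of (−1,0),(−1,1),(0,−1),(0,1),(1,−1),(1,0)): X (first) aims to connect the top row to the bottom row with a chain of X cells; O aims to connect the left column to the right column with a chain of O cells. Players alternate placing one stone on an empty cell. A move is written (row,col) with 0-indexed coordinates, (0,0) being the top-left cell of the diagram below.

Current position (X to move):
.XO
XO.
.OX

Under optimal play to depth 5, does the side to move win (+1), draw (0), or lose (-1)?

[.XO/XO./.OX] X move#1: (0,0):-1/XXO/XO./.OX, (1,2):-1/.XO/XOX/.OX, (2,0):+1/.XO/XO./XOX*
[.XO/XO./XOX] end (terminal -1, O#2); searched .XO/XO./.OX to 5

value(.XO/XO./.OX, X) = +1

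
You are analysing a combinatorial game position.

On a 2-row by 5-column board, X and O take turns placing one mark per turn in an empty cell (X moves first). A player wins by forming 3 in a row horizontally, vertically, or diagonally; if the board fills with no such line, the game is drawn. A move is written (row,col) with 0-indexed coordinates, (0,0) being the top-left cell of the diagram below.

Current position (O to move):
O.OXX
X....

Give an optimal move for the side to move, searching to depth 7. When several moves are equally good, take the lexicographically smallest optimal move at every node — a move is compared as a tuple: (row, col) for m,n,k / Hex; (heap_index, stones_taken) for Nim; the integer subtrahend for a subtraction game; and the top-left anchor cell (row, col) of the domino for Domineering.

ply 1, O at O.OXX/X.... | (0,1)=+1→OOOXX/X....*; (1,1)=+0→O.OXX/XO...; (1,2)=+1→O.OXX/X.O..; (1,3)=+1→O.OXX/X..O.; (1,4)=+0→O.OXX/X...O
ply 2: OOOXX/X.... is terminal -1 (X); from O.OXX/X.... depth 7

O's best at [O.OXX/X....]: (0,1)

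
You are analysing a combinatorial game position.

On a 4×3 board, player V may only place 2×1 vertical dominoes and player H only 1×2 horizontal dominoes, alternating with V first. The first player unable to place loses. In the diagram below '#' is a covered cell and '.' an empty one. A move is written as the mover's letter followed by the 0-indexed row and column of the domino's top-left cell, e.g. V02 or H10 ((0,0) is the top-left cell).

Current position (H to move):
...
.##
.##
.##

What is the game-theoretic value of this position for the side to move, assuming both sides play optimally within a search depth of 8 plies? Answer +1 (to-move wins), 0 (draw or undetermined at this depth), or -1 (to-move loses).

p1 H@[.../.##/.##/.##]: H00[##./.##/.##/.##]-1* H01[.##/.##/.##/.##]-1
p2 V@[##./.##/.##/.##]: V10[##./###/###/.##]+1* V20[##./.##/###/###]+1
p3 H@[##./###/###/.##] terminal -1; root [.../.##/.##/.##] d8

value(.../.##/.##/.##, H) = -1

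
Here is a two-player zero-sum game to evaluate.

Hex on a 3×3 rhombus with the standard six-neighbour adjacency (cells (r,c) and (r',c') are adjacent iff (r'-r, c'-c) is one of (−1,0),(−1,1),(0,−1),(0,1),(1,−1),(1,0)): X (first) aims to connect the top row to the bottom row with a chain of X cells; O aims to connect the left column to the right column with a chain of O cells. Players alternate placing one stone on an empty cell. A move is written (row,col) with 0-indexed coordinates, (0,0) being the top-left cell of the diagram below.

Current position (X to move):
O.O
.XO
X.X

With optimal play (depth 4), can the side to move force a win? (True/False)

p1 X@[O.O/.XO/X.X]: (0,1)[OXO/.XO/X.X]+1* (1,0)[O.O/XXO/X.X]-1 (2,1)[O.O/.XO/XXX]-1
p2 O@[OXO/.XO/X.X] terminal -1; root [O.O/.XO/X.X] d4

X winning at [O.O/.XO/X.X]: True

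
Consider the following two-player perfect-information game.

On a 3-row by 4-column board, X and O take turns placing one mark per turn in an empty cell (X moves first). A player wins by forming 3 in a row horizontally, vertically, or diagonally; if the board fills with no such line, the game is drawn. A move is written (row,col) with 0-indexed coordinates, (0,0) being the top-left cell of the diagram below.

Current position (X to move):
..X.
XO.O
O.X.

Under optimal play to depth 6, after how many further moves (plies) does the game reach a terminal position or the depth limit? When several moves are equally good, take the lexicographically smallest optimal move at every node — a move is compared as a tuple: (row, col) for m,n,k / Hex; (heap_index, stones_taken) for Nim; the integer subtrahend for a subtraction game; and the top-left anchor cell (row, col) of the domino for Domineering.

PV length from [..X./XO.O/O.X.]: 1 ply

p1 X@[..X./XO.O/O.X.]: (0,0)[X.X./XO.O/O.X.]-1 (0,1)[.XX./XO.O/O.X.]-1 (0,3)[..XX/XO.O/O.X.]-1 (1,2)[..X./XOXO/O.X.]+1* (2,1)[..X./XO.O/OXX.]-1 (2,3)[..X./XO.O/O.XX]-1
p2 O@[..X./XOXO/O.X.] terminal -1; root [..X./XO.O/O.X.] d6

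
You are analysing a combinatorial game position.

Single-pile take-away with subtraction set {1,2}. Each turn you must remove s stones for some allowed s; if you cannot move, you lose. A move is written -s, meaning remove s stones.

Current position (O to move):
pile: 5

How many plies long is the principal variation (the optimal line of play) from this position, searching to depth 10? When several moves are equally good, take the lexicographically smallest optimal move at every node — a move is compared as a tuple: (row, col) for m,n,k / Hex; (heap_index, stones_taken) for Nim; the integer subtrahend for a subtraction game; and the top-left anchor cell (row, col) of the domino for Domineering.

PV length from [5]: 3 plies

[5] O move#1: -1:-1/4, -2:+1/3*
[3] X move#2: -1:-1/2*, -2:-1/1
[2] O move#3: -1:-1/1, -2:+1/0*
[0] end (terminal -1, X#4); searched 5 to 10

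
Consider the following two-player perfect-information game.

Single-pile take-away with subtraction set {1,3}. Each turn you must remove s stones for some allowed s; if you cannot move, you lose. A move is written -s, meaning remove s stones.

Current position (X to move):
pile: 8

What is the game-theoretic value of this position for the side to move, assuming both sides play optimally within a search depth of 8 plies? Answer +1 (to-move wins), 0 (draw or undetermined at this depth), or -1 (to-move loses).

p1 X@[8]: -1[7]-1* -3[5]-1
p2 O@[7]: -1[6]+1* -3[4]+1
p3 X@[6]: -1[5]-1* -3[3]-1
p4 O@[5]: -1[4]+1* -3[2]+1
p5 X@[4]: -1[3]-1* -3[1]-1
p6 O@[3]: -1[2]+1* -3[0]+1
p7 X@[2]: -1[1]-1*
p8 O@[1]: -1[0]+1*
p9 X@[0] terminal -1; root [8] d8

value(8, X) = -1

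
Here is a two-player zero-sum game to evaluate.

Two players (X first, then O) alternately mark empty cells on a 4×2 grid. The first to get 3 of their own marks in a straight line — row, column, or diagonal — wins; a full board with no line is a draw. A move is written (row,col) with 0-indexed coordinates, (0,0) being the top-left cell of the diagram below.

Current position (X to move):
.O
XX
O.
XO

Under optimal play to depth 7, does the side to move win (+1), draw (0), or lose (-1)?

value(.O/XX/O./XO, X) = 0

[.O/XX/O./XO] X move#1: (0,0):+0/XO/XX/O./XO*, (2,1):+0/.O/XX/OX/XO
[XO/XX/O./XO] O move#2: (2,1):+0/XO/XX/OO/XO*
[XO/XX/OO/XO] end (terminal +0, X#3); searched .O/XX/O./XO to 7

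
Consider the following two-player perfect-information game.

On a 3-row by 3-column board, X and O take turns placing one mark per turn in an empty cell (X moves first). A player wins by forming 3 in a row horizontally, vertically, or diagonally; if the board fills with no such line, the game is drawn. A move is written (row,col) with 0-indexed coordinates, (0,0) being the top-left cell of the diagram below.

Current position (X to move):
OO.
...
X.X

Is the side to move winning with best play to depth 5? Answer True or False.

[OO./.../X.X] X move#1: (0,2):+1/OOX/.../X.X*, (1,0):-1/OO./X../X.X, (1,1):-1/OO./.X./X.X, (1,2):-1/OO./..X/X.X, (2,1):+1/OO./.../XXX
[OOX/.../X.X] O move#2: (1,0):-1/OOX/O../X.X*, (1,1):-1/OOX/.O./X.X, (1,2):-1/OOX/..O/X.X, (2,1):-1/OOX/.../XOX
[OOX/O../X.X] X move#3: (1,1):+1/OOX/OX./X.X*, (1,2):+1/OOX/O.X/X.X, (2,1):+1/OOX/O../XXX
[OOX/OX./X.X] end (terminal -1, O#4); searched OO./.../X.X to 5

X winning at [OO./.../X.X]: True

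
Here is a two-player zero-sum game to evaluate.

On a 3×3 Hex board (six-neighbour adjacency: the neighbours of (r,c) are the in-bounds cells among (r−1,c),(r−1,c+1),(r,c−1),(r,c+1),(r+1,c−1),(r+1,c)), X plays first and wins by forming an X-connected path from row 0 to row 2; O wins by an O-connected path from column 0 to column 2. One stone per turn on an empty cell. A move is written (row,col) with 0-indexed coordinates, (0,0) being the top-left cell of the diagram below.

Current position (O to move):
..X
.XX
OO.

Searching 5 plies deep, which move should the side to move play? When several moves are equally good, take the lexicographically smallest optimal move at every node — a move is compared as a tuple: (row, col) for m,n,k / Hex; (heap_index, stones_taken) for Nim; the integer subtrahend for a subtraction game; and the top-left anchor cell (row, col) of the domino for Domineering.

ply 1, O at ..X/.XX/OO. | (0,0)=-1→O.X/.XX/OO.; (0,1)=-1→.OX/.XX/OO.; (1,0)=-1→..X/OXX/OO.; (2,2)=+1→..X/.XX/OOO*
ply 2: ..X/.XX/OOO is terminal -1 (X); from ..X/.XX/OO. depth 5

O's best at [..X/.XX/OO.]: (2,2)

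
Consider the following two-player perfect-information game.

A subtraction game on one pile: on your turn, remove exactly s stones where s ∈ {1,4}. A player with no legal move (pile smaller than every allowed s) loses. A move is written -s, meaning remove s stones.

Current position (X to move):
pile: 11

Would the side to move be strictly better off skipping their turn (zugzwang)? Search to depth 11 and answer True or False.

zugzwang(11, X) = False

[11] X move#1: -1:+1/10*, -4:+1/7
[10] O move#2: -1:-1/9*, -4:-1/6
[9] X move#3: -1:-1/8, -4:+1/5*
[5] O move#4: -1:-1/4*, -4:-1/1
[4] X move#5: -1:-1/3, -4:+1/0*
[0] end (terminal -1, O#6); searched 11 to 11
suppose X passes — search the same position with O to move:
pass> [11] O move#1: -1:+1/10*, -4:+1/7
pass> [10] X move#2: -1:-1/9*, -4:-1/6
pass> [9] O move#3: -1:-1/8, -4:+1/5*
pass> [5] X move#4: -1:-1/4*, -4:-1/1
pass> [4] O move#5: -1:-1/3, -4:+1/0*
pass> [0] end (terminal -1, X#6); searched 11 to 11
for X: play +1, pass -1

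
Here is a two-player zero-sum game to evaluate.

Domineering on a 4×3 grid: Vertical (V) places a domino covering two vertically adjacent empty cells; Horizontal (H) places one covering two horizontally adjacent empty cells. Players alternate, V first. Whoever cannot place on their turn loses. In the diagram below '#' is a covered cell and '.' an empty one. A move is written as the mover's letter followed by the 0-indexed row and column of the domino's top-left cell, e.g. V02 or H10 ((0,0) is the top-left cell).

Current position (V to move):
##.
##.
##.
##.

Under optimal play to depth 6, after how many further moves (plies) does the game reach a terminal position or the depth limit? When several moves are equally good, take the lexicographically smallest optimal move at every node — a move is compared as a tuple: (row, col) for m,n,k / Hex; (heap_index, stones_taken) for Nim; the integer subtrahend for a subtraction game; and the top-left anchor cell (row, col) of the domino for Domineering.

p1 V@[##./##./##./##.]: V02[###/###/##./##.]+1* V12[##./###/###/##.]+1 V22[##./##./###/###]+1
p2 H@[###/###/##./##.] terminal -1; root [##./##./##./##.] d6

PV length from [##./##./##./##.]: 1 ply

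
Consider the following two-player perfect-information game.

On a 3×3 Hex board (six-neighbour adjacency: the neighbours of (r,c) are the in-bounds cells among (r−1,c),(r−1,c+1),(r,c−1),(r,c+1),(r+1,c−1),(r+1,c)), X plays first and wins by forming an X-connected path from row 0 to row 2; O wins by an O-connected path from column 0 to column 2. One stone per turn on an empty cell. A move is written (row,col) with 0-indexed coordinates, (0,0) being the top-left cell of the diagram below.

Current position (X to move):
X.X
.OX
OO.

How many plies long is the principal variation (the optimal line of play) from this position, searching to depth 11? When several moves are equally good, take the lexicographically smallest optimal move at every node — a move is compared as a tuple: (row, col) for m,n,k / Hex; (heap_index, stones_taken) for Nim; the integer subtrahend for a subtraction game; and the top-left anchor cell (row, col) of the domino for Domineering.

[X.X/.OX/OO.] X move#1: (0,1):-1/XXX/.OX/OO., (1,0):-1/X.X/XOX/OO., (2,2):+1/X.X/.OX/OOX*
[X.X/.OX/OOX] end (terminal -1, O#2); searched X.X/.OX/OO. to 11

PV length from [X.X/.OX/OO.]: 1 ply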